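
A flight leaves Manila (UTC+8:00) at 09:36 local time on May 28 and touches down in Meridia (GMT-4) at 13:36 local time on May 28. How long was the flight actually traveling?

16 hours

Departure in UTC: 09:36 − 8:00 = 01:36 on May 28.
Arrival in UTC: 13:36 + 4:00 = 17:36 on May 28.
Elapsed = 17:36 − 01:36 = 16 hours.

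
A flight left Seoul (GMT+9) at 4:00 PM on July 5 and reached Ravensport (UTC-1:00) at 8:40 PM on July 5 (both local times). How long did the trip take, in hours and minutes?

Departure in UTC: 4:00 PM − 9:00 = 7:00 AM on Jul 5.
Arrival in UTC: 8:40 PM + 1:00 = 9:40 PM on Jul 5.
Elapsed = 9:40 PM − 7:00 AM = 14 hours 40 minutes.

14 hours 40 minutes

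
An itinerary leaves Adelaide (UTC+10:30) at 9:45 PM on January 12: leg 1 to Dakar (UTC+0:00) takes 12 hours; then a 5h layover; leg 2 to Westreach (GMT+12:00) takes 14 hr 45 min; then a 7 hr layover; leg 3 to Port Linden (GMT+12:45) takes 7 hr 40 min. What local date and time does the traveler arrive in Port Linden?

Convert departure to UTC: 9:45 PM − 10:30 = 11:15 AM UTC on Jan 12.
Add 12 hours leg 1 → 11:15 PM UTC.
Add 5 hours layover in Dakar → 4:15 AM UTC (Jan 13).
Add 14 hours and 45 minutes leg 2 → 7:00 PM UTC.
Add 7 hours layover in Westreach → 2:00 AM UTC (Jan 14).
Add 7 hours 40 minutes leg 3 → 9:40 AM UTC.
Port Linden is UTC+12:45, so local arrival = 9:40 AM + 12:45 = 10:25 PM on Jan 14.

10:25 PM on January 14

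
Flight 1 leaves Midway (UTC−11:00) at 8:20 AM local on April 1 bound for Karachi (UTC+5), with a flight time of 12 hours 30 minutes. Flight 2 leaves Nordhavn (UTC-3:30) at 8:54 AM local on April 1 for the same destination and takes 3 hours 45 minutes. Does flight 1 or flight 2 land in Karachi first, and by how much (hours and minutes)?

the second, by 15 hours 41 minutes

Flight 1 in UTC: 8:20 AM + 11:00 = 7:20 PM on Apr 1.
+12 hours and 30 minutes → arrive 7:50 AM UTC on Apr 2.
Flight 2 in UTC: 8:54 AM + 3:30 = 12:24 PM on Apr 1.
+3 hours and 45 minutes → arrive 4:09 PM UTC on Apr 1.
Flight 2 lands earlier by 15 hours 41 minutes.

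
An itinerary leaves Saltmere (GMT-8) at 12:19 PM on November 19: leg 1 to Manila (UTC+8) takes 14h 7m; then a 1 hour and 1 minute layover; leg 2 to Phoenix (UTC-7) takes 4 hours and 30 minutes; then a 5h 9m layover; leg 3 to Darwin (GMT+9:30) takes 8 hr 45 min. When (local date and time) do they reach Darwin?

Convert departure to UTC: 12:19 PM + 8:00 = 8:19 PM UTC on Nov 19.
Add 14 hours and 7 minutes leg 1 → 10:26 AM UTC (Nov 20).
Add 1 hour and 1 minute layover in Manila → 11:27 AM UTC.
Add 4 hours 30 minutes leg 2 → 3:57 PM UTC.
Add 5 hours and 9 minutes layover in Phoenix → 9:06 PM UTC.
Add 8 hours and 45 minutes leg 3 → 5:51 AM UTC (Nov 21).
Darwin is UTC+9:30, so local arrival = 5:51 AM + 9:30 = 3:21 PM on Nov 21.

3:21 PM on November 21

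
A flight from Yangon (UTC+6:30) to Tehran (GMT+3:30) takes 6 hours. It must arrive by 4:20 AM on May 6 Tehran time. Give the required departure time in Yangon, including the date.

1:20 AM on May 6

Target arrival in UTC: 4:20 AM − 3:30 = 12:50 AM on May 6.
Subtract 6 hours → departure 6:50 PM UTC on May 5.
Yangon is UTC+6:30: 6:50 PM + 6:30 = 1:20 AM on May 6.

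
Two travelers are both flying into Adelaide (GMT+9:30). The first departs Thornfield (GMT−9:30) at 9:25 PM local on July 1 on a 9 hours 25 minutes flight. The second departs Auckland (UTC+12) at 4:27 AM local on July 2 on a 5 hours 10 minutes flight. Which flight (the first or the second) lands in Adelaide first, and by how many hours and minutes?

the second, by 18 hours 43 minutes

Flight 1 in UTC: 9:25 PM + 9:30 = 6:55 AM on Jul 2.
+9 hours and 25 minutes → arrive 4:20 PM UTC on Jul 2.
Flight 2 in UTC: 4:27 AM − 12:00 = 4:27 PM on Jul 1.
+5 hours 10 minutes → arrive 9:37 PM UTC on Jul 1.
Flight 2 lands earlier by 18 hours 43 minutes.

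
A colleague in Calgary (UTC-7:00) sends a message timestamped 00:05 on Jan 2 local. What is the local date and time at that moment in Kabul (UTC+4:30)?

Kabul is 11:30 ahead of Calgary.
Shift by the zone difference: 00:05 + 11:30 = 11:35 on Jan 2 in Kabul.

11:35 on Jan 2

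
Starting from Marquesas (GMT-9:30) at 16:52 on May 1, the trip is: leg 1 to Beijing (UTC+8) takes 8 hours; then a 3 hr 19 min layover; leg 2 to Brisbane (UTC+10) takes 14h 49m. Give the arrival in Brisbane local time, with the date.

14:30 on May 3

Convert departure to UTC: 16:52 + 9:30 = 02:22 UTC on May 2.
Add 8 hours leg 1 → 10:22 UTC.
Add 3 hours 19 minutes layover in Beijing → 13:41 UTC.
Add 14 hours and 49 minutes leg 2 → 04:30 UTC (May 3).
Brisbane is UTC+10:00, so local arrival = 04:30 + 10:00 = 14:30 on May 3.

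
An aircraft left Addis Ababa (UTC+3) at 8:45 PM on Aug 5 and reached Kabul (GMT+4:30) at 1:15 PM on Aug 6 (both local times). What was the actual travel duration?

Departure in UTC: 8:45 PM − 3:00 = 5:45 PM on Aug 5.
Arrival in UTC: 1:15 PM − 4:30 = 8:45 AM on Aug 6.
Elapsed = 8:45 AM − 5:45 PM (+1 day) = 15 hours.

15 hours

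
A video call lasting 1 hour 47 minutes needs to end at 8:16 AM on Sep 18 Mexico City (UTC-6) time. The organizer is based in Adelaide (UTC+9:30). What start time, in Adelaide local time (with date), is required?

9:59 PM on September 18

Target end time in UTC: 8:16 AM + 6:00 = 2:16 PM on Sep 18.
Subtract 1 hour and 47 minutes → start 12:29 PM UTC on Sep 18.
Adelaide is UTC+9:30: 12:29 PM + 9:30 = 9:59 PM on Sep 18.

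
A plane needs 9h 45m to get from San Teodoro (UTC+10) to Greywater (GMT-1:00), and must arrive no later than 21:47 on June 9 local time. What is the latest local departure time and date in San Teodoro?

23:02 on June 9

Target arrival in UTC: 21:47 + 1:00 = 22:47 on Jun 9.
Subtract 9 hours and 45 minutes → departure 13:02 UTC on Jun 9.
San Teodoro is UTC+10:00: 13:02 + 10:00 = 23:02 on Jun 9.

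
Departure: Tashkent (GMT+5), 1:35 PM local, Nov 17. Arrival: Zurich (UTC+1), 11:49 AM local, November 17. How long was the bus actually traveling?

2 hours 14 minutes

Departure in UTC: 1:35 PM − 5:00 = 8:35 AM on Nov 17.
Arrival in UTC: 11:49 AM − 1:00 = 10:49 AM on Nov 17.
Elapsed = 10:49 AM − 8:35 AM = 2 hours 14 minutes.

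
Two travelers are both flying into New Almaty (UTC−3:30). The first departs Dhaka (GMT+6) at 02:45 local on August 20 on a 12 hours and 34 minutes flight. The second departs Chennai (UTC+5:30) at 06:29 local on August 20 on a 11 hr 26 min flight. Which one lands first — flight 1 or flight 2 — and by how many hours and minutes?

Flight 1 in UTC: 02:45 − 6:00 = 20:45 on Aug 19.
+12 hours and 34 minutes → arrive 09:19 UTC on Aug 20.
Flight 2 in UTC: 06:29 − 5:30 = 00:59 on Aug 20.
+11 hours and 26 minutes → arrive 12:25 UTC on Aug 20.
Flight 1 lands earlier by 3 hours 6 minutes.

the first, by 3 hours 6 minutes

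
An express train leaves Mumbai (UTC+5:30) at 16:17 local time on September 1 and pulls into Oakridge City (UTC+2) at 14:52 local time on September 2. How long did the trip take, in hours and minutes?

Departure in UTC: 16:17 − 5:30 = 10:47 on Sep 1.
Arrival in UTC: 14:52 − 2:00 = 12:52 on Sep 2.
Elapsed = 12:52 − 10:47 (+1 day) = 26 hours 5 minutes.

26 hours 5 minutes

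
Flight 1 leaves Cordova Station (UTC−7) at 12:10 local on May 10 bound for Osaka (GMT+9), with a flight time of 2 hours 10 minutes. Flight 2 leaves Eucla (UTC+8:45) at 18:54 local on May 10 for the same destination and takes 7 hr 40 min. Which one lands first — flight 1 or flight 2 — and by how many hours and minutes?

the second, by 3 hours 31 minutes

Flight 1 in UTC: 12:10 + 7:00 = 19:10 on May 10.
+2 hours and 10 minutes → arrive 21:20 UTC on May 10.
Flight 2 in UTC: 18:54 − 8:45 = 10:09 on May 10.
+7 hours and 40 minutes → arrive 17:49 UTC on May 10.
Flight 2 lands earlier by 3 hours 31 minutes.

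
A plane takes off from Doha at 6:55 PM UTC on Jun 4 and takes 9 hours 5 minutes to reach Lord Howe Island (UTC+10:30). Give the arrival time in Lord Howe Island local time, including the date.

Departure is given in UTC: 6:55 PM on Jun 4.
Add 9 hours and 5 minutes → 4:00 AM UTC (Jun 5).
Lord Howe Island is UTC+10:30: 4:00 AM + 10:30 = 2:30 PM on Jun 5.

2:30 PM on Jun 5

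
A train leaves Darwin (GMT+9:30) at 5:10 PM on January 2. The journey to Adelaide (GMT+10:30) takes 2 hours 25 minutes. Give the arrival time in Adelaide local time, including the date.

8:35 PM on January 2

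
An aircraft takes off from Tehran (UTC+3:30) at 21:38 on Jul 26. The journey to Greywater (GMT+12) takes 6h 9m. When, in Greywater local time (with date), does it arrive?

12:17 on July 27

Convert departure to UTC: 21:38 − 3:30 = 18:08 UTC on Jul 26.
Add 6 hours and 9 minutes travel time → 00:17 UTC (Jul 27).
Greywater is UTC+12:00, so local arrival = 00:17 + 12:00 = 12:17 on Jul 27.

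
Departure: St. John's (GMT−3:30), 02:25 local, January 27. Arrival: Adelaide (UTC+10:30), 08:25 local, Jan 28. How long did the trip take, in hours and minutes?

16 hours

Departure in UTC: 02:25 + 3:30 = 05:55 on Jan 27.
Arrival in UTC: 08:25 − 10:30 = 21:55 on Jan 27.
Elapsed = 21:55 − 05:55 = 16 hours.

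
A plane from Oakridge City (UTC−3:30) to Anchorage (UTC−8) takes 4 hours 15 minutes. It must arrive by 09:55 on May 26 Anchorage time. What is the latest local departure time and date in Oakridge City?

Target arrival in UTC: 09:55 + 8:00 = 17:55 on May 26.
Subtract 4 hours and 15 minutes → departure 13:40 UTC on May 26.
Oakridge City is UTC−3:30: 13:40 − 3:30 = 10:10 on May 26.

10:10 on May 26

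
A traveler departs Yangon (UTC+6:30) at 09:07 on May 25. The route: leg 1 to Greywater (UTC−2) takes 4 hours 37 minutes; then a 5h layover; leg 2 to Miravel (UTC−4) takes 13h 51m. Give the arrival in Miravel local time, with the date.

22:05 on May 25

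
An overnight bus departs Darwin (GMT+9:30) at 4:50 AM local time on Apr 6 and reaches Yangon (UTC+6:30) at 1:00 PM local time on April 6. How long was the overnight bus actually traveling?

11 hours 10 minutes

Yangon is 3:00 behind Darwin.
Clock-face elapsed time (ignoring zones) is 8 hours 10 minutes.
Actual elapsed = 8 hours 10 minutes + 3:00 = 11 hours 10 minutes.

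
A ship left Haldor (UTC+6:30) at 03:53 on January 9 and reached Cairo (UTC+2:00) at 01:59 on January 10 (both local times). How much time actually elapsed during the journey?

26 hours 36 minutes

Cairo is 4:30 behind Haldor.
Clock-face elapsed time (ignoring zones) is 22 hours 6 minutes.
Actual elapsed = 22 hours 6 minutes + 4:30 = 26 hours 36 minutes.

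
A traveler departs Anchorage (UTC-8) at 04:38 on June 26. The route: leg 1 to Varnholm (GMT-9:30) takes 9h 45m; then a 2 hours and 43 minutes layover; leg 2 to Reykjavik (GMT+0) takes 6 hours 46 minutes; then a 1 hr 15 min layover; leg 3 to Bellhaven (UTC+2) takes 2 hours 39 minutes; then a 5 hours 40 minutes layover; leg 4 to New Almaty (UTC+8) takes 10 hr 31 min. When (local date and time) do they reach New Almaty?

Convert departure to UTC: 04:38 + 8:00 = 12:38 UTC on Jun 26.
Add 9 hours and 45 minutes leg 1 → 22:23 UTC.
Add 2 hours and 43 minutes layover in Varnholm → 01:06 UTC (Jun 27).
Add 6 hours 46 minutes leg 2 → 07:52 UTC.
Add 1 hour and 15 minutes layover in Reykjavik → 09:07 UTC.
Add 2 hours and 39 minutes leg 3 → 11:46 UTC.
Add 5 hours 40 minutes layover in Bellhaven → 17:26 UTC.
Add 10 hours and 31 minutes leg 4 → 03:57 UTC (Jun 28).
New Almaty is UTC+8:00, so local arrival = 03:57 + 8:00 = 11:57 on Jun 28.

11:57 on Jun 28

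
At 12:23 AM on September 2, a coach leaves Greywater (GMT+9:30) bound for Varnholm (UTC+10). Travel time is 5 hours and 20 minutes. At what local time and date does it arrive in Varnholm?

Convert departure to UTC: 12:23 AM − 9:30 = 2:53 PM UTC on Sep 1.
Add 5 hours and 20 minutes travel time → 8:13 PM UTC.
Varnholm is UTC+10:00, so local arrival = 8:13 PM + 10:00 = 6:13 AM on Sep 2.

6:13 AM on Sep 2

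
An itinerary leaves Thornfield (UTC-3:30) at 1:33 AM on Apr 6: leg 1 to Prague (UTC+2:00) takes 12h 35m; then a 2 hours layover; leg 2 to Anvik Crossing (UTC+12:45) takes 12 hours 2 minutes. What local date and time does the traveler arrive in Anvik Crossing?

8:25 PM on Apr 7

Convert departure to UTC: 1:33 AM + 3:30 = 5:03 AM UTC on Apr 6.
Add 12 hours and 35 minutes leg 1 → 5:38 PM UTC.
Add 2 hours layover in Prague → 7:38 PM UTC.
Add 12 hours 2 minutes leg 2 → 7:40 AM UTC (Apr 7).
Anvik Crossing is UTC+12:45, so local arrival = 7:40 AM + 12:45 = 8:25 PM on Apr 7.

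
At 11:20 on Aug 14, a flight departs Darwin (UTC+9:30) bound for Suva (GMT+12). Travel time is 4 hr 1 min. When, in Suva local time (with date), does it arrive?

Suva is 2:30 ahead of Darwin.
After 4 hours and 1 minute it is 15:21 in Darwin.
Shift by the zone difference: 15:21 + 2:30 = 17:51 on Aug 14 in Suva.

17:51 on Aug 14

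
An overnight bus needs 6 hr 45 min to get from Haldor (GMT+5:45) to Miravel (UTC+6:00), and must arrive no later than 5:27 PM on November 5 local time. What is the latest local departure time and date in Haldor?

Target arrival in UTC: 5:27 PM − 6:00 = 11:27 AM on Nov 5.
Subtract 6 hours and 45 minutes → departure 4:42 AM UTC on Nov 5.
Haldor is UTC+5:45: 4:42 AM + 5:45 = 10:27 AM on Nov 5.

10:27 AM on Nov 5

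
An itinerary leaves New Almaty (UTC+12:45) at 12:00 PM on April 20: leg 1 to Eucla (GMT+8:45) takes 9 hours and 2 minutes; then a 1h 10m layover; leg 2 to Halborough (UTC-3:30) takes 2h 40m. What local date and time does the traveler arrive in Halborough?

Convert departure to UTC: 12:00 PM − 12:45 = 11:15 PM UTC on Apr 19.
Add 9 hours 2 minutes leg 1 → 8:17 AM UTC (Apr 20).
Add 1 hour 10 minutes layover in Eucla → 9:27 AM UTC.
Add 2 hours 40 minutes leg 2 → 12:07 PM UTC.
Halborough is UTC−3:30, so local arrival = 12:07 PM − 3:30 = 8:37 AM on Apr 20.

8:37 AM on Apr 20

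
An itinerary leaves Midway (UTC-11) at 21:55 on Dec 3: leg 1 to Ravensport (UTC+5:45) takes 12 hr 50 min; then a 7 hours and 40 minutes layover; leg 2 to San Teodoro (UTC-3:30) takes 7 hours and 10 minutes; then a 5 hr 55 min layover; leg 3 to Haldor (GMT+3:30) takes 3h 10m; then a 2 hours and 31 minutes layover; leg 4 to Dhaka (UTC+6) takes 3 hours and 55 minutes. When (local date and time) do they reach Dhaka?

10:06 on Dec 6

Convert departure to UTC: 21:55 + 11:00 = 08:55 UTC on Dec 4.
Add 12 hours 50 minutes leg 1 → 21:45 UTC.
Add 7 hours and 40 minutes layover in Ravensport → 05:25 UTC (Dec 5).
Add 7 hours and 10 minutes leg 2 → 12:35 UTC.
Add 5 hours and 55 minutes layover in San Teodoro → 18:30 UTC.
Add 3 hours and 10 minutes leg 3 → 21:40 UTC.
Add 2 hours 31 minutes layover in Haldor → 00:11 UTC (Dec 6).
Add 3 hours 55 minutes leg 4 → 04:06 UTC.
Dhaka is UTC+6:00, so local arrival = 04:06 + 6:00 = 10:06 on Dec 6.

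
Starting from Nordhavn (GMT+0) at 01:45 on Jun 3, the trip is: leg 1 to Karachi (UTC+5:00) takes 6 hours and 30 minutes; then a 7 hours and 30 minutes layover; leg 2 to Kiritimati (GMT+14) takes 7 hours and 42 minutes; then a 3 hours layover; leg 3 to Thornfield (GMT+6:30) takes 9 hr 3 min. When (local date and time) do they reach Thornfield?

18:00 on June 4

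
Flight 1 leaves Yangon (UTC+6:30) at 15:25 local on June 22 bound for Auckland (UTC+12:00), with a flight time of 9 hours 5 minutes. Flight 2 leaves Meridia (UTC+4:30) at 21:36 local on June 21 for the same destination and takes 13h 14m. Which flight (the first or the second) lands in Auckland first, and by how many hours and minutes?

Flight 1 in UTC: 15:25 − 6:30 = 08:55 on Jun 22.
+9 hours 5 minutes → arrive 18:00 UTC on Jun 22.
Flight 2 in UTC: 21:36 − 4:30 = 17:06 on Jun 21.
+13 hours 14 minutes → arrive 06:20 UTC on Jun 22.
Flight 2 lands earlier by 11 hours 40 minutes.

the second, by 11 hours 40 minutes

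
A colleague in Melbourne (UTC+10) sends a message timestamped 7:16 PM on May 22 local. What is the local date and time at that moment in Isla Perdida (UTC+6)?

3:16 PM on May 22

In UTC: 7:16 PM − 10:00 = 9:16 AM on May 22.
Isla Perdida is UTC+6:00: 9:16 AM + 6:00 = 3:16 PM on May 22.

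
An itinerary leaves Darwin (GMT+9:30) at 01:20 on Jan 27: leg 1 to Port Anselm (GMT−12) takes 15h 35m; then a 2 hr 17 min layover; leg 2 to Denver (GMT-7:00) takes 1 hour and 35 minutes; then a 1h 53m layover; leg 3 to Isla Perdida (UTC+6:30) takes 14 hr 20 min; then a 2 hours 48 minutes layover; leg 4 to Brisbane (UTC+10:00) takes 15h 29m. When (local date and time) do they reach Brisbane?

Convert departure to UTC: 01:20 − 9:30 = 15:50 UTC on Jan 26.
Add 15 hours and 35 minutes leg 1 → 07:25 UTC (Jan 27).
Add 2 hours and 17 minutes layover in Port Anselm → 09:42 UTC.
Add 1 hour 35 minutes leg 2 → 11:17 UTC.
Add 1 hour and 53 minutes layover in Denver → 13:10 UTC.
Add 14 hours 20 minutes leg 3 → 03:30 UTC (Jan 28).
Add 2 hours and 48 minutes layover in Isla Perdida → 06:18 UTC.
Add 15 hours 29 minutes leg 4 → 21:47 UTC.
Brisbane is UTC+10:00, so local arrival = 21:47 + 10:00 = 07:47 on Jan 29.

07:47 on January 29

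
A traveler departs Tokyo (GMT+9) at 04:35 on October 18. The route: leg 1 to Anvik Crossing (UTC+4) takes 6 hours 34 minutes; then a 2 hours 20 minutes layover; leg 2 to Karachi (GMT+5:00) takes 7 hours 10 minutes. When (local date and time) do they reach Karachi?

16:39 on October 18

Convert departure to UTC: 04:35 − 9:00 = 19:35 UTC on Oct 17.
Add 6 hours 34 minutes leg 1 → 02:09 UTC (Oct 18).
Add 2 hours and 20 minutes layover in Anvik Crossing → 04:29 UTC.
Add 7 hours and 10 minutes leg 2 → 11:39 UTC.
Karachi is UTC+5:00, so local arrival = 11:39 + 5:00 = 16:39 on Oct 18.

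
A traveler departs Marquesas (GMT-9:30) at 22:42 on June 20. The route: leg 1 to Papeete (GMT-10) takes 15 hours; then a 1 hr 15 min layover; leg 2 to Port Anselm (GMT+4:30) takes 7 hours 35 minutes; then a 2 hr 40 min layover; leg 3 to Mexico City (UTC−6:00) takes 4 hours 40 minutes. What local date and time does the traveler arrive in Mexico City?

09:22 on June 22

Convert departure to UTC: 22:42 + 9:30 = 08:12 UTC on Jun 21.
Add 15 hours leg 1 → 23:12 UTC.
Add 1 hour 15 minutes layover in Papeete → 00:27 UTC (Jun 22).
Add 7 hours 35 minutes leg 2 → 08:02 UTC.
Add 2 hours and 40 minutes layover in Port Anselm → 10:42 UTC.
Add 4 hours and 40 minutes leg 3 → 15:22 UTC.
Mexico City is UTC−6:00, so local arrival = 15:22 − 6:00 = 09:22 on Jun 22.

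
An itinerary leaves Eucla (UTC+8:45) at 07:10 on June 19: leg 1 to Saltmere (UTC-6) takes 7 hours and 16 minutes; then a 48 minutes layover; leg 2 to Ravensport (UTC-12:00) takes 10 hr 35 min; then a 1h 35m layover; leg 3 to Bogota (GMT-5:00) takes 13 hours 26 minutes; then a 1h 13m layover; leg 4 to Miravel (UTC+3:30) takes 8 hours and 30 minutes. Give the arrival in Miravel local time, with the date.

Convert departure to UTC: 07:10 − 8:45 = 22:25 UTC on Jun 18.
Add 7 hours 16 minutes leg 1 → 05:41 UTC (Jun 19).
Add 48 minutes layover in Saltmere → 06:29 UTC.
Add 10 hours 35 minutes leg 2 → 17:04 UTC.
Add 1 hour and 35 minutes layover in Ravensport → 18:39 UTC.
Add 13 hours and 26 minutes leg 3 → 08:05 UTC (Jun 20).
Add 1 hour 13 minutes layover in Bogota → 09:18 UTC.
Add 8 hours and 30 minutes leg 4 → 17:48 UTC.
Miravel is UTC+3:30, so local arrival = 17:48 + 3:30 = 21:18 on Jun 20.

21:18 on June 20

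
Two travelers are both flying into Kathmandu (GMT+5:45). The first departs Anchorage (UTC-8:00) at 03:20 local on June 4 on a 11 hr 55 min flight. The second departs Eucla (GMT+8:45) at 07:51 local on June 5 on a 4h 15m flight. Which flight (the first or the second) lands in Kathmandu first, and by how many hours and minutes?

Flight 1 in UTC: 03:20 + 8:00 = 11:20 on Jun 4.
+11 hours 55 minutes → arrive 23:15 UTC on Jun 4.
Flight 2 in UTC: 07:51 − 8:45 = 23:06 on Jun 4.
+4 hours 15 minutes → arrive 03:21 UTC on Jun 5.
Flight 1 lands earlier by 4 hours 6 minutes.

the first, by 4 hours 6 minutes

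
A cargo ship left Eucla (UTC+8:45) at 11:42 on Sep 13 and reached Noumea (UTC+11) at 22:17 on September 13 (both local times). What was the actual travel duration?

8 hours 20 minutes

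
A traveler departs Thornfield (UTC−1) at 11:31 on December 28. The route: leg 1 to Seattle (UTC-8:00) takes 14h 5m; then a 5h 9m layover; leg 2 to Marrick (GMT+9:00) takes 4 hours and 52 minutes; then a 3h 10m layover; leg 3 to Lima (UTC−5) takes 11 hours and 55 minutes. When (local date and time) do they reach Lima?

22:42 on December 29

Convert departure to UTC: 11:31 + 1:00 = 12:31 UTC on Dec 28.
Add 14 hours and 5 minutes leg 1 → 02:36 UTC (Dec 29).
Add 5 hours 9 minutes layover in Seattle → 07:45 UTC.
Add 4 hours 52 minutes leg 2 → 12:37 UTC.
Add 3 hours 10 minutes layover in Marrick → 15:47 UTC.
Add 11 hours and 55 minutes leg 3 → 03:42 UTC (Dec 30).
Lima is UTC−5:00, so local arrival = 03:42 − 5:00 = 22:42 on Dec 29.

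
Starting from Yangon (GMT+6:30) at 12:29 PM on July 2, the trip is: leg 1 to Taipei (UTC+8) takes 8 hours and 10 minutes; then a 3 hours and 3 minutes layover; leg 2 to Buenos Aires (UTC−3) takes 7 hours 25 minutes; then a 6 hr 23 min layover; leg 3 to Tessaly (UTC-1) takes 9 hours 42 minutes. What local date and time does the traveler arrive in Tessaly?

3:42 PM on Jul 3

Convert departure to UTC: 12:29 PM − 6:30 = 5:59 AM UTC on Jul 2.
Add 8 hours and 10 minutes leg 1 → 2:09 PM UTC.
Add 3 hours and 3 minutes layover in Taipei → 5:12 PM UTC.
Add 7 hours 25 minutes leg 2 → 12:37 AM UTC (Jul 3).
Add 6 hours 23 minutes layover in Buenos Aires → 7:00 AM UTC.
Add 9 hours 42 minutes leg 3 → 4:42 PM UTC.
Tessaly is UTC−1:00, so local arrival = 4:42 PM − 1:00 = 3:42 PM on Jul 3.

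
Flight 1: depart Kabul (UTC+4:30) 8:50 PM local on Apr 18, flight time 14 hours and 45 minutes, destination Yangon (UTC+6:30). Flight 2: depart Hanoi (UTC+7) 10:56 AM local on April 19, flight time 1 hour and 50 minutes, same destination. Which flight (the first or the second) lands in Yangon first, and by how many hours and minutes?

the second, by 1 hour 19 minutes

Flight 1 in UTC: 8:50 PM − 4:30 = 4:20 PM on Apr 18.
+14 hours 45 minutes → arrive 7:05 AM UTC on Apr 19.
Flight 2 in UTC: 10:56 AM − 7:00 = 3:56 AM on Apr 19.
+1 hour and 50 minutes → arrive 5:46 AM UTC on Apr 19.
Flight 2 lands earlier by 1 hour 19 minutes.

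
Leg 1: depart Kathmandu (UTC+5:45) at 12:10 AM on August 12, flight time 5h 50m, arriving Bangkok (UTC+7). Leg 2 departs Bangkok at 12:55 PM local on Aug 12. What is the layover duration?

5 hours 40 minutes

Convert departure to UTC: 12:10 AM − 5:45 = 6:25 PM UTC on Aug 11.
Add 5 hours 50 minutes flight time → 12:15 AM UTC (Aug 12).
Bangkok is UTC+7:00, so local arrival = 12:15 AM + 7:00 = 7:15 AM on Aug 12.
Layover = 12:55 PM − 7:15 AM = 5 hours 40 minutes.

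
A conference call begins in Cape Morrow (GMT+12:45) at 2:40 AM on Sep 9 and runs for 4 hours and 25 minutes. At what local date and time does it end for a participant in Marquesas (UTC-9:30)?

Marquesas is 22:15 behind Cape Morrow.
After 4 hours 25 minutes it is 7:05 AM in Cape Morrow.
Shift by the zone difference: 7:05 AM − 22:15 = 8:50 AM on Sep 8 in Marquesas.

8:50 AM on September 8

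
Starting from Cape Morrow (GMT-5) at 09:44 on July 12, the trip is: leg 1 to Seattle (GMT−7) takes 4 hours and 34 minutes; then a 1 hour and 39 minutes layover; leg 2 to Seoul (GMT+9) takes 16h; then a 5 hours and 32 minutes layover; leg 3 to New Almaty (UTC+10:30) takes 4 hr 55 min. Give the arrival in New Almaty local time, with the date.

Convert departure to UTC: 09:44 + 5:00 = 14:44 UTC on Jul 12.
Add 4 hours and 34 minutes leg 1 → 19:18 UTC.
Add 1 hour 39 minutes layover in Seattle → 20:57 UTC.
Add 16 hours leg 2 → 12:57 UTC (Jul 13).
Add 5 hours and 32 minutes layover in Seoul → 18:29 UTC.
Add 4 hours 55 minutes leg 3 → 23:24 UTC.
New Almaty is UTC+10:30, so local arrival = 23:24 + 10:30 = 09:54 on Jul 14.

09:54 on July 14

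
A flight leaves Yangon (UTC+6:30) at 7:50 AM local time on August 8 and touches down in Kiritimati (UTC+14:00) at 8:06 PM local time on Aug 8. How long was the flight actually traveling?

4 hours 46 minutes

Departure in UTC: 7:50 AM − 6:30 = 1:20 AM on Aug 8.
Arrival in UTC: 8:06 PM − 14:00 = 6:06 AM on Aug 8.
Elapsed = 6:06 AM − 1:20 AM = 4 hours 46 minutes.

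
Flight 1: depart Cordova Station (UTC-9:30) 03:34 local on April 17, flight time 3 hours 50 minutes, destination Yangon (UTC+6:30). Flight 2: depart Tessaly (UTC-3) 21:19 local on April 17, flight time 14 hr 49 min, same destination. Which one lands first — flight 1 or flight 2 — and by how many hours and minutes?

the first, by 22 hours 14 minutes

Flight 1 in UTC: 03:34 + 9:30 = 13:04 on Apr 17.
+3 hours and 50 minutes → arrive 16:54 UTC on Apr 17.
Flight 2 in UTC: 21:19 + 3:00 = 00:19 on Apr 18.
+14 hours and 49 minutes → arrive 15:08 UTC on Apr 18.
Flight 1 lands earlier by 22 hours 14 minutes.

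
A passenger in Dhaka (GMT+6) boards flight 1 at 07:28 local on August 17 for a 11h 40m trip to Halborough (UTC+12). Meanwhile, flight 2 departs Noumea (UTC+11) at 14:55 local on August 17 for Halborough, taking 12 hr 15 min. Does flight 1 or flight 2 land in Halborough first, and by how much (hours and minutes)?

the first, by 3 hours 2 minutes

Flight 1 in UTC: 07:28 − 6:00 = 01:28 on Aug 17.
+11 hours and 40 minutes → arrive 13:08 UTC on Aug 17.
Flight 2 in UTC: 14:55 − 11:00 = 03:55 on Aug 17.
+12 hours 15 minutes → arrive 16:10 UTC on Aug 17.
Flight 1 lands earlier by 3 hours 2 minutes.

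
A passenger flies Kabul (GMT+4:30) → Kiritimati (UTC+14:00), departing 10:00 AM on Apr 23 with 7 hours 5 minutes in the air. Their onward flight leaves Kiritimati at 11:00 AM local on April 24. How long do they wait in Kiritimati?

Convert departure to UTC: 10:00 AM − 4:30 = 5:30 AM UTC on Apr 23.
Add 7 hours and 5 minutes flight time → 12:35 PM UTC.
Kiritimati is UTC+14:00, so local arrival = 12:35 PM + 14:00 = 2:35 AM on Apr 24.
Layover = 11:00 AM − 2:35 AM = 8 hours 25 minutes.

8 hours 25 minutes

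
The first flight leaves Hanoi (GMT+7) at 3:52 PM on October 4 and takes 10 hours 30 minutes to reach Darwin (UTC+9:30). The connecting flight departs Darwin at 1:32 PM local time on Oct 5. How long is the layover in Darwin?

8 hours 40 minutes

Convert departure to UTC: 3:52 PM − 7:00 = 8:52 AM UTC on Oct 4.
Add 10 hours and 30 minutes flight time → 7:22 PM UTC.
Darwin is UTC+9:30, so local arrival = 7:22 PM + 9:30 = 4:52 AM on Oct 5.
Layover = 1:32 PM − 4:52 AM = 8 hours 40 minutes.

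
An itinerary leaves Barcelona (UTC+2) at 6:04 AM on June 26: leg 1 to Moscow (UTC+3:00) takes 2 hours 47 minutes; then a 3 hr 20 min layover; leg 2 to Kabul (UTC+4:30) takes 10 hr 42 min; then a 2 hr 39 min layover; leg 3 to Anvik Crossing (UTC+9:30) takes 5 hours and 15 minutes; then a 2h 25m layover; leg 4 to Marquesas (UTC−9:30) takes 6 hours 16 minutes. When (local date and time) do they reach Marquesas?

3:58 AM on Jun 27

Convert departure to UTC: 6:04 AM − 2:00 = 4:04 AM UTC on Jun 26.
Add 2 hours 47 minutes leg 1 → 6:51 AM UTC.
Add 3 hours 20 minutes layover in Moscow → 10:11 AM UTC.
Add 10 hours and 42 minutes leg 2 → 8:53 PM UTC.
Add 2 hours 39 minutes layover in Kabul → 11:32 PM UTC.
Add 5 hours 15 minutes leg 3 → 4:47 AM UTC (Jun 27).
Add 2 hours 25 minutes layover in Anvik Crossing → 7:12 AM UTC.
Add 6 hours 16 minutes leg 4 → 1:28 PM UTC.
Marquesas is UTC−9:30, so local arrival = 1:28 PM − 9:30 = 3:58 AM on Jun 27.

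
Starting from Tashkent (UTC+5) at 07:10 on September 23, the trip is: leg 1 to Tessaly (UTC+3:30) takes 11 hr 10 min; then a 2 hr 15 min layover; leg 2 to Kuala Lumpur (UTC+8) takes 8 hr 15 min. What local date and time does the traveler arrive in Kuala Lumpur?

Convert departure to UTC: 07:10 − 5:00 = 02:10 UTC on Sep 23.
Add 11 hours and 10 minutes leg 1 → 13:20 UTC.
Add 2 hours and 15 minutes layover in Tessaly → 15:35 UTC.
Add 8 hours 15 minutes leg 2 → 23:50 UTC.
Kuala Lumpur is UTC+8:00, so local arrival = 23:50 + 8:00 = 07:50 on Sep 24.

07:50 on September 24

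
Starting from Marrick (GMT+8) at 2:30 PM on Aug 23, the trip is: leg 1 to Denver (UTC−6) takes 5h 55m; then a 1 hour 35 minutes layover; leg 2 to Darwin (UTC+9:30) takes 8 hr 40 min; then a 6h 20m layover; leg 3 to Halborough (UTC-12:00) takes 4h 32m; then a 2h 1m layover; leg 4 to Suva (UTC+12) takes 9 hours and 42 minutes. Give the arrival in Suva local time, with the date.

9:15 AM on August 25

Convert departure to UTC: 2:30 PM − 8:00 = 6:30 AM UTC on Aug 23.
Add 5 hours and 55 minutes leg 1 → 12:25 PM UTC.
Add 1 hour 35 minutes layover in Denver → 2:00 PM UTC.
Add 8 hours and 40 minutes leg 2 → 10:40 PM UTC.
Add 6 hours and 20 minutes layover in Darwin → 5:00 AM UTC (Aug 24).
Add 4 hours 32 minutes leg 3 → 9:32 AM UTC.
Add 2 hours 1 minute layover in Halborough → 11:33 AM UTC.
Add 9 hours and 42 minutes leg 4 → 9:15 PM UTC.
Suva is UTC+12:00, so local arrival = 9:15 PM + 12:00 = 9:15 AM on Aug 25.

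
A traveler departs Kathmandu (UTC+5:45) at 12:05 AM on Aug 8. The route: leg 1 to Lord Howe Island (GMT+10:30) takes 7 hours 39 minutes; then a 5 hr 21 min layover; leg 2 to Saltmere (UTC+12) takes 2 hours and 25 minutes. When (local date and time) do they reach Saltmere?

Convert departure to UTC: 12:05 AM − 5:45 = 6:20 PM UTC on Aug 7.
Add 7 hours 39 minutes leg 1 → 1:59 AM UTC (Aug 8).
Add 5 hours 21 minutes layover in Lord Howe Island → 7:20 AM UTC.
Add 2 hours and 25 minutes leg 2 → 9:45 AM UTC.
Saltmere is UTC+12:00, so local arrival = 9:45 AM + 12:00 = 9:45 PM on Aug 8.

9:45 PM on Aug 8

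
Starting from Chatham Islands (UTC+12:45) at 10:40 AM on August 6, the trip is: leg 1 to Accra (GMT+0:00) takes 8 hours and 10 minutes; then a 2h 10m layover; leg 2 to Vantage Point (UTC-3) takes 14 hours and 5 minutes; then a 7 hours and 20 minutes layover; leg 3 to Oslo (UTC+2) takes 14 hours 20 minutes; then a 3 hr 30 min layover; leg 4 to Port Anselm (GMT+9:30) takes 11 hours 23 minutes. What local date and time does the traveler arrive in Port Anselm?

Convert departure to UTC: 10:40 AM − 12:45 = 9:55 PM UTC on Aug 5.
Add 8 hours 10 minutes leg 1 → 6:05 AM UTC (Aug 6).
Add 2 hours 10 minutes layover in Accra → 8:15 AM UTC.
Add 14 hours and 5 minutes leg 2 → 10:20 PM UTC.
Add 7 hours and 20 minutes layover in Vantage Point → 5:40 AM UTC (Aug 7).
Add 14 hours 20 minutes leg 3 → 8:00 PM UTC.
Add 3 hours and 30 minutes layover in Oslo → 11:30 PM UTC.
Add 11 hours and 23 minutes leg 4 → 10:53 AM UTC (Aug 8).
Port Anselm is UTC+9:30, so local arrival = 10:53 AM + 9:30 = 8:23 PM on Aug 8.

8:23 PM on August 8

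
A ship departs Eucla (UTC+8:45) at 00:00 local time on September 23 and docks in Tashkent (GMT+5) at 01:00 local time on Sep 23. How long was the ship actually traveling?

4 hours 45 minutes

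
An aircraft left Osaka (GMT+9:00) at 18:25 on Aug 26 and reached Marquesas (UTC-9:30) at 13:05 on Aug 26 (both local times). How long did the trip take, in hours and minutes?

13 hours 10 minutes

Departure in UTC: 18:25 − 9:00 = 09:25 on Aug 26.
Arrival in UTC: 13:05 + 9:30 = 22:35 on Aug 26.
Elapsed = 22:35 − 09:25 = 13 hours 10 minutes.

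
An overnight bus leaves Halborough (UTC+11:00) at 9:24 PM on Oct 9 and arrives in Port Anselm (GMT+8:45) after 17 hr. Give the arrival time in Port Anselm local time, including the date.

Port Anselm is 2:15 behind Halborough.
After 17 hours it is 2:24 PM (Oct 10) in Halborough.
Shift by the zone difference: 2:24 PM − 2:15 = 12:09 PM on Oct 10 in Port Anselm.

12:09 PM on Oct 10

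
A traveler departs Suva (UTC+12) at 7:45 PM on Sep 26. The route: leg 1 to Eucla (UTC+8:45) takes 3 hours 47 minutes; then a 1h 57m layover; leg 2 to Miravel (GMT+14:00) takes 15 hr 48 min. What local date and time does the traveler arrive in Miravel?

7:17 PM on September 27

Convert departure to UTC: 7:45 PM − 12:00 = 7:45 AM UTC on Sep 26.
Add 3 hours and 47 minutes leg 1 → 11:32 AM UTC.
Add 1 hour 57 minutes layover in Eucla → 1:29 PM UTC.
Add 15 hours 48 minutes leg 2 → 5:17 AM UTC (Sep 27).
Miravel is UTC+14:00, so local arrival = 5:17 AM + 14:00 = 7:17 PM on Sep 27.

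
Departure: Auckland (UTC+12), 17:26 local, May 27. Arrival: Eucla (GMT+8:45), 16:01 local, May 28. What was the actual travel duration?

Eucla is 3:15 behind Auckland.
Clock-face elapsed time (ignoring zones) is 22 hours 35 minutes.
Actual elapsed = 22 hours 35 minutes + 3:15 = 25 hours 50 minutes.

25 hours 50 minutes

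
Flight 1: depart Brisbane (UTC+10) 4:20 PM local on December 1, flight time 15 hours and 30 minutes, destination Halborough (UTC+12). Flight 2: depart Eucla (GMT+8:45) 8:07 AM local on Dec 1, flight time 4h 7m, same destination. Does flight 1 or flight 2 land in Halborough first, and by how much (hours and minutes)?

the second, by 18 hours 21 minutes

Flight 1 in UTC: 4:20 PM − 10:00 = 6:20 AM on Dec 1.
+15 hours and 30 minutes → arrive 9:50 PM UTC on Dec 1.
Flight 2 in UTC: 8:07 AM − 8:45 = 11:22 PM on Nov 30.
+4 hours and 7 minutes → arrive 3:29 AM UTC on Dec 1.
Flight 2 lands earlier by 18 hours 21 minutes.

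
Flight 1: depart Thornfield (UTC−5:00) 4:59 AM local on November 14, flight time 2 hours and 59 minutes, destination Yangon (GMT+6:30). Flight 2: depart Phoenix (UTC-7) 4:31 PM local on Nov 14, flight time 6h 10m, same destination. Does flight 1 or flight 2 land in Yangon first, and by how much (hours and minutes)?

the first, by 16 hours 43 minutes

Flight 1 in UTC: 4:59 AM + 5:00 = 9:59 AM on Nov 14.
+2 hours 59 minutes → arrive 12:58 PM UTC on Nov 14.
Flight 2 in UTC: 4:31 PM + 7:00 = 11:31 PM on Nov 14.
+6 hours and 10 minutes → arrive 5:41 AM UTC on Nov 15.
Flight 1 lands earlier by 16 hours 43 minutes.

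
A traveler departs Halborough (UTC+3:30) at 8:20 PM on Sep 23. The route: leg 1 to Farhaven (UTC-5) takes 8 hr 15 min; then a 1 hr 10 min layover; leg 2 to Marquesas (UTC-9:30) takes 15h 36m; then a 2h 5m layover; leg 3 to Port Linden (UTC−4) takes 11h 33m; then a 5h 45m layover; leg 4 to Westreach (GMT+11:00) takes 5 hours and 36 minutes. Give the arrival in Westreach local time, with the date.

5:50 AM on Sep 26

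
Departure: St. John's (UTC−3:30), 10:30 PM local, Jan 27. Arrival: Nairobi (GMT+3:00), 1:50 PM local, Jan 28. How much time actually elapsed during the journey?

8 hours 50 minutes

Nairobi is 6:30 ahead of St. John's.
Clock-face elapsed time (ignoring zones) is 15 hours 20 minutes.
Actual elapsed = 15 hours 20 minutes − 6:30 = 8 hours 50 minutes.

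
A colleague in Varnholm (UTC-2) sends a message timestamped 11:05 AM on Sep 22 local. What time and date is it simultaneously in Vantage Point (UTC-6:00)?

In UTC: 11:05 AM + 2:00 = 1:05 PM on Sep 22.
Vantage Point is UTC−6:00: 1:05 PM − 6:00 = 7:05 AM on Sep 22.

7:05 AM on Sep 22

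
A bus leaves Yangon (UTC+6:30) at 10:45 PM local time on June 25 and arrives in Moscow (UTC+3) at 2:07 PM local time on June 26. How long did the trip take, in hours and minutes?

18 hours 52 minutes

Departure in UTC: 10:45 PM − 6:30 = 4:15 PM on Jun 25.
Arrival in UTC: 2:07 PM − 3:00 = 11:07 AM on Jun 26.
Elapsed = 11:07 AM − 4:15 PM (+1 day) = 18 hours 52 minutes.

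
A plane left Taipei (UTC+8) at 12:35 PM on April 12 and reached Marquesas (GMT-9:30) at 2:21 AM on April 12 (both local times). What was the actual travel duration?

7 hours 16 minutes

Departure in UTC: 12:35 PM − 8:00 = 4:35 AM on Apr 12.
Arrival in UTC: 2:21 AM + 9:30 = 11:51 AM on Apr 12.
Elapsed = 11:51 AM − 4:35 AM = 7 hours 16 minutes.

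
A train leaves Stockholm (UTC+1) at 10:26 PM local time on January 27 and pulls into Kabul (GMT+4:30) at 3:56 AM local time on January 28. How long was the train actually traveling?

Departure in UTC: 10:26 PM − 1:00 = 9:26 PM on Jan 27.
Arrival in UTC: 3:56 AM − 4:30 = 11:26 PM on Jan 27.
Elapsed = 11:26 PM − 9:26 PM = 2 hours.

2 hours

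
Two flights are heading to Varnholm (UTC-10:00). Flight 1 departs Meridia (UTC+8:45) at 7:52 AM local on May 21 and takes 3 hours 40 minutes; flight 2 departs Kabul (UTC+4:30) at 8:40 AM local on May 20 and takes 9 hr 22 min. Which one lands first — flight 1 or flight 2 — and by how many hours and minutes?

Flight 1 in UTC: 7:52 AM − 8:45 = 11:07 PM on May 20.
+3 hours and 40 minutes → arrive 2:47 AM UTC on May 21.
Flight 2 in UTC: 8:40 AM − 4:30 = 4:10 AM on May 20.
+9 hours and 22 minutes → arrive 1:32 PM UTC on May 20.
Flight 2 lands earlier by 13 hours 15 minutes.

the second, by 13 hours 15 minutes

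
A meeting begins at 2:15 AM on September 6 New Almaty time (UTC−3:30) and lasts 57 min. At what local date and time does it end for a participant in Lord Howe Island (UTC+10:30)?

5:12 PM on September 6

Convert start to UTC: 2:15 AM + 3:30 = 5:45 AM UTC on Sep 6.
Add 57 minutes duration → 6:42 AM UTC.
Lord Howe Island is UTC+10:30, so local end time = 6:42 AM + 10:30 = 5:12 PM on Sep 6.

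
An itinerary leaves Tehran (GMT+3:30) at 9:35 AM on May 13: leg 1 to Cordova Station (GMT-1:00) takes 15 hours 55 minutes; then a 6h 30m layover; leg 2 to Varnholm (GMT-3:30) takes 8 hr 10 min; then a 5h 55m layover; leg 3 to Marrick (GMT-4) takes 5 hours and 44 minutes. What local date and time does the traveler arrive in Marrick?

8:19 PM on May 14

Convert departure to UTC: 9:35 AM − 3:30 = 6:05 AM UTC on May 13.
Add 15 hours and 55 minutes leg 1 → 10:00 PM UTC.
Add 6 hours 30 minutes layover in Cordova Station → 4:30 AM UTC (May 14).
Add 8 hours 10 minutes leg 2 → 12:40 PM UTC.
Add 5 hours 55 minutes layover in Varnholm → 6:35 PM UTC.
Add 5 hours and 44 minutes leg 3 → 12:19 AM UTC (May 15).
Marrick is UTC−4:00, so local arrival = 12:19 AM − 4:00 = 8:19 PM on May 14.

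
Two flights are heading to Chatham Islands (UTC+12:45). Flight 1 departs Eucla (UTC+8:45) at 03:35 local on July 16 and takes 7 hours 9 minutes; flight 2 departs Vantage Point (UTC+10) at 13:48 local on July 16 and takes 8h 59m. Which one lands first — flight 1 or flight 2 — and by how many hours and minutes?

the first, by 10 hours 48 minutes

Flight 1 in UTC: 03:35 − 8:45 = 18:50 on Jul 15.
+7 hours 9 minutes → arrive 01:59 UTC on Jul 16.
Flight 2 in UTC: 13:48 − 10:00 = 03:48 on Jul 16.
+8 hours and 59 minutes → arrive 12:47 UTC on Jul 16.
Flight 1 lands earlier by 10 hours 48 minutes.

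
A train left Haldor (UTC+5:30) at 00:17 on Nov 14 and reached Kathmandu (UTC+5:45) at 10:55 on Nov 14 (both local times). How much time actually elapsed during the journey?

10 hours 23 minutes

Departure in UTC: 00:17 − 5:30 = 18:47 on Nov 13.
Arrival in UTC: 10:55 − 5:45 = 05:10 on Nov 14.
Elapsed = 05:10 − 18:47 (+1 day) = 10 hours 23 minutes.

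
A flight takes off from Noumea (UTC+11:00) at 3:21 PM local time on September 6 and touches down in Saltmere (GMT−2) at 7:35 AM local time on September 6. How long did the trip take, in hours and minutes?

Saltmere is 13:00 behind Noumea.
Clock-face elapsed time (ignoring zones) is −7 hours 46 minutes.
Actual elapsed = −7 hours 46 minutes + 13:00 = 5 hours 14 minutes.

5 hours 14 minutes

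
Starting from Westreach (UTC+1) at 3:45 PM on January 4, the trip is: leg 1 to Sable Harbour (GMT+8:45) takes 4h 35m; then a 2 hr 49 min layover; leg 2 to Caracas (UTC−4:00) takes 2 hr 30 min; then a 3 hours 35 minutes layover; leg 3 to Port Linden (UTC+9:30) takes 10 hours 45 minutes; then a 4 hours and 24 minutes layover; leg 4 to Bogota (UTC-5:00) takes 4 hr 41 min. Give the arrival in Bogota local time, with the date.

7:04 PM on January 5

Convert departure to UTC: 3:45 PM − 1:00 = 2:45 PM UTC on Jan 4.
Add 4 hours 35 minutes leg 1 → 7:20 PM UTC.
Add 2 hours 49 minutes layover in Sable Harbour → 10:09 PM UTC.
Add 2 hours 30 minutes leg 2 → 12:39 AM UTC (Jan 5).
Add 3 hours 35 minutes layover in Caracas → 4:14 AM UTC.
Add 10 hours and 45 minutes leg 3 → 2:59 PM UTC.
Add 4 hours 24 minutes layover in Port Linden → 7:23 PM UTC.
Add 4 hours 41 minutes leg 4 → 12:04 AM UTC (Jan 6).
Bogota is UTC−5:00, so local arrival = 12:04 AM − 5:00 = 7:04 PM on Jan 5.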